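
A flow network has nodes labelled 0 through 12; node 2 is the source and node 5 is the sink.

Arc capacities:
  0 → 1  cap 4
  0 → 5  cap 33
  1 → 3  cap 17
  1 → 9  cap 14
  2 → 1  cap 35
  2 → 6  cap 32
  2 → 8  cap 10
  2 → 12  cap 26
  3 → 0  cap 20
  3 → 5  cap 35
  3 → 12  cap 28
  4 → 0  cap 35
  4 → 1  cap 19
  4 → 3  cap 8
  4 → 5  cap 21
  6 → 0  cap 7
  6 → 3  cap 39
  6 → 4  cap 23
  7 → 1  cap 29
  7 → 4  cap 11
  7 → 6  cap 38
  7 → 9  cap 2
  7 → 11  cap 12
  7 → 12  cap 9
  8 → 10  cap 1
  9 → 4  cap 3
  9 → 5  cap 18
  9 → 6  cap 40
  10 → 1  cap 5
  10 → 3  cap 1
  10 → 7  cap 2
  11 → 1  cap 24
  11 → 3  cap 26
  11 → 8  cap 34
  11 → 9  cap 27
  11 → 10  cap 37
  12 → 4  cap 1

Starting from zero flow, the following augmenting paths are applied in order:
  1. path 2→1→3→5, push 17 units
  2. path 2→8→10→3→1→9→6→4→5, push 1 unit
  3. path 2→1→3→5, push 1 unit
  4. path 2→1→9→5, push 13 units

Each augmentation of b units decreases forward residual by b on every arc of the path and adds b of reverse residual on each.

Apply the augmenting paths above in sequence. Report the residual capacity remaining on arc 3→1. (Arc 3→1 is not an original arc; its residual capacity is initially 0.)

Residual capacity of (3,1): 17

after path 1 (2→1→3→5, push 17): res(3,1)=17
after path 2 (2→8→10→3→1→9→6→4→5, push 1): res(3,1)=16
after path 3 (2→1→3→5, push 1): res(3,1)=17
after path 4 (2→1→9→5, push 13): res(3,1)=17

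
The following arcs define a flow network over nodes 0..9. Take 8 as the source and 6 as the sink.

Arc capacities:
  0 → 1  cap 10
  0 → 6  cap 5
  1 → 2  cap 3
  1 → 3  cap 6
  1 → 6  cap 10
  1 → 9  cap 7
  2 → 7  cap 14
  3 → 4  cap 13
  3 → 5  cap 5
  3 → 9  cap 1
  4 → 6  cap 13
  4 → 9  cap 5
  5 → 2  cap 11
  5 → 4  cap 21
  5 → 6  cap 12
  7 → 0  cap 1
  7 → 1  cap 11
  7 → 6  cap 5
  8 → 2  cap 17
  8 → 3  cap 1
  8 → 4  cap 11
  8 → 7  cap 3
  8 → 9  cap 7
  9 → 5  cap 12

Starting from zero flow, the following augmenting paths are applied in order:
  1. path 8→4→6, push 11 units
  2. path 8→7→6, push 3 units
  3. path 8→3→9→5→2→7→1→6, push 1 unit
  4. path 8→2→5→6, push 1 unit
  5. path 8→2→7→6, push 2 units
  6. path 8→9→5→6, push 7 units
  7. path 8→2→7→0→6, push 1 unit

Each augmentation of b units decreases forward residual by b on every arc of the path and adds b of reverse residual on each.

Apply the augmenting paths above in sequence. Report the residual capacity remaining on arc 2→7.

Residual capacity of (2,7): 10

after path 1 (8→4→6, push 11): res(2,7)=14
after path 2 (8→7→6, push 3): res(2,7)=14
after path 3 (8→3→9→5→2→7→1→6, push 1): res(2,7)=13
after path 4 (8→2→5→6, push 1): res(2,7)=13
after path 5 (8→2→7→6, push 2): res(2,7)=11
after path 6 (8→9→5→6, push 7): res(2,7)=11
after path 7 (8→2→7→0→6, push 1): res(2,7)=10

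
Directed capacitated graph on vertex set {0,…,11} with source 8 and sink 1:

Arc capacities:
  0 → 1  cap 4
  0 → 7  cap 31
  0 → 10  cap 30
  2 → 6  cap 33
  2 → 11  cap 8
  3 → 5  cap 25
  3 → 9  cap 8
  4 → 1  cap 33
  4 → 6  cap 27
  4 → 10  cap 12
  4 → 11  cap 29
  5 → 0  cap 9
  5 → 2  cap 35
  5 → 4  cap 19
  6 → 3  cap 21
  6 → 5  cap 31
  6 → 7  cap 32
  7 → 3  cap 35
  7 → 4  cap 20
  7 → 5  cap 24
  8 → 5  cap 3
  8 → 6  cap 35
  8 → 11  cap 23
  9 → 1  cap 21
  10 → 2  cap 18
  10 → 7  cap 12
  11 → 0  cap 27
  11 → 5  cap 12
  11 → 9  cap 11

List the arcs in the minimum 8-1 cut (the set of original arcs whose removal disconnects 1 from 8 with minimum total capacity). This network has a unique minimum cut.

Min-cut arcs: {(0,1), (3,9), (4,1), (11,9)} (total capacity 56)

augment #1: 8→5→0→1 push 3
augment #2: 8→11→0→1 push 1
augment #3: 8→11→9→1 push 11
augment #4: 8→6→3→9→1 push 8
augment #5: 8→6→5→4→1 push 19
augment #6: 8→6→7→4→1 push 8
augment #7: 8→11→0→7→4→1 push 6
max flow = 56; residual-reachable set from 8 gives S-side
cut edges (S→T): {(0,1), (3,9), (4,1), (11,9)} total cap 56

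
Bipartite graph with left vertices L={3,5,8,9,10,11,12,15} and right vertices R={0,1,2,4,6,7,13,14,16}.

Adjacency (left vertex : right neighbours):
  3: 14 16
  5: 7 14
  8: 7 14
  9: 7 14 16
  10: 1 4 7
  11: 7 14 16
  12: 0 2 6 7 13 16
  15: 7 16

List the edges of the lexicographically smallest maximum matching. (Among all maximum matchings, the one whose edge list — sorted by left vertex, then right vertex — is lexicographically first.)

|M| = 5 (so the lex-smallest maximum matching has 5 edges)
process left vertices in ascending order; for each, take the smallest-labelled available neighbour that still permits 5 edges overall, or leave it unmatched if none does
lex-smallest matching: {3-14, 5-7, 9-16, 10-1, 12-0}

Lex-smallest maximum matching: {(3,14), (5,7), (9,16), (10,1), (12,0)}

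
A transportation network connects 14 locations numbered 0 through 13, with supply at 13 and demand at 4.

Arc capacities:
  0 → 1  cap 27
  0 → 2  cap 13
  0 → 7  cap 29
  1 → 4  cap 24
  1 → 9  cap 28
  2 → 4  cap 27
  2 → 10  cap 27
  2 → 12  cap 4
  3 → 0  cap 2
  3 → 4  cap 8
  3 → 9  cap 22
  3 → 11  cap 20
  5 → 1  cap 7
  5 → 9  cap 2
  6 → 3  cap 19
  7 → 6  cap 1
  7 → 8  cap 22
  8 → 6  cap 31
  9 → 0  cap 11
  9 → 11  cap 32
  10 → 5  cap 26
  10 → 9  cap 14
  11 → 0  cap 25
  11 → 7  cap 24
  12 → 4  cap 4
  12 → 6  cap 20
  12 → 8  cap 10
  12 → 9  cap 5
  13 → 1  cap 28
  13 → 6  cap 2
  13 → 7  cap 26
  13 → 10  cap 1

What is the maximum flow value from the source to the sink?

augment #1: 13→1→4 bottleneck 24, total now 24
augment #2: 13→6→3→4 bottleneck 2, total now 26
augment #3: 13→7→6→3→4 bottleneck 1, total now 27
augment #4: 13→1→9→0→2→4 bottleneck 4, total now 31
augment #5: 13→7→8→6→3→4 bottleneck 5, total now 36
augment #6: 13→10→9→0→2→4 bottleneck 1, total now 37
augment #7: 13→7→8→6→3→0→2→4 bottleneck 2, total now 39
augment #8: 13→7→8→6→3→9→0→2→4 bottleneck 6, total now 45

Maximum flow value: 45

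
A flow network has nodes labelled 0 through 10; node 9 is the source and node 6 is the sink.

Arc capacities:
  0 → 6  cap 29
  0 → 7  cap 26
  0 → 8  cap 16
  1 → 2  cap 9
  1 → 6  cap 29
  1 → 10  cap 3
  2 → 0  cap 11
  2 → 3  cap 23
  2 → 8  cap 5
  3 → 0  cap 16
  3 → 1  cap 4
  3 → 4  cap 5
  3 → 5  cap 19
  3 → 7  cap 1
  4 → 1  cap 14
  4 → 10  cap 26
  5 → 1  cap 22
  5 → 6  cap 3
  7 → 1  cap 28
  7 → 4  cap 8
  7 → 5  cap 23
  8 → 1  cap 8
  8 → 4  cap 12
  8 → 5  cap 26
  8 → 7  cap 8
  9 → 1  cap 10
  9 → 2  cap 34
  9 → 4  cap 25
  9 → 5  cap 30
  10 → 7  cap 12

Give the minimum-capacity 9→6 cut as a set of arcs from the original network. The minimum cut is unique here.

Min-cut arcs: {(1,6), (2,0), (3,0), (5,6)} (total capacity 59)

augment #1: 9→1→6 push 10
augment #2: 9→5→6 push 3
augment #3: 9→2→0→6 push 11
augment #4: 9→4→1→6 push 14
augment #5: 9→5→1→6 push 5
augment #6: 9→2→3→0→6 push 16
max flow = 59; residual-reachable set from 9 gives S-side
cut edges (S→T): {(1,6), (2,0), (3,0), (5,6)} total cap 59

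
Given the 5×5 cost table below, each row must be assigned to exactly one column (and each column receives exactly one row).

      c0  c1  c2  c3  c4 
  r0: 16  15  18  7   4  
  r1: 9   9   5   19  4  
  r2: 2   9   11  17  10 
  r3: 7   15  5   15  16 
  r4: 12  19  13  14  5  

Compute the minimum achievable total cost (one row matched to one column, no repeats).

optimal assignment: row0→col3 (cost 7), row1→col1 (cost 9), row2→col0 (cost 2), row3→col2 (cost 5), row4→col4 (cost 5)
total = 7 + 9 + 2 + 5 + 5 = 28

Minimum assignment cost: 28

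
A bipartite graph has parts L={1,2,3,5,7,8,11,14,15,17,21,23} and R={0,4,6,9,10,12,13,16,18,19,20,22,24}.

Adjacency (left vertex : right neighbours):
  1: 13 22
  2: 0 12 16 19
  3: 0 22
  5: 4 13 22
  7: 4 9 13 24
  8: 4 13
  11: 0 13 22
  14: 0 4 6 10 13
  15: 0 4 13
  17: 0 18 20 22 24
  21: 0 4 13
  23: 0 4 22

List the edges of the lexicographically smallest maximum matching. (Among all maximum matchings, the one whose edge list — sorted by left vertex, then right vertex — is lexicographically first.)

|M| = 8 (so the lex-smallest maximum matching has 8 edges)
process left vertices in ascending order; for each, take the smallest-labelled available neighbour that still permits 8 edges overall, or leave it unmatched if none does
lex-smallest matching: {1-13, 2-12, 3-0, 5-4, 7-9, 11-22, 14-6, 17-18}

Lex-smallest maximum matching: {(1,13), (2,12), (3,0), (5,4), (7,9), (11,22), (14,6), (17,18)}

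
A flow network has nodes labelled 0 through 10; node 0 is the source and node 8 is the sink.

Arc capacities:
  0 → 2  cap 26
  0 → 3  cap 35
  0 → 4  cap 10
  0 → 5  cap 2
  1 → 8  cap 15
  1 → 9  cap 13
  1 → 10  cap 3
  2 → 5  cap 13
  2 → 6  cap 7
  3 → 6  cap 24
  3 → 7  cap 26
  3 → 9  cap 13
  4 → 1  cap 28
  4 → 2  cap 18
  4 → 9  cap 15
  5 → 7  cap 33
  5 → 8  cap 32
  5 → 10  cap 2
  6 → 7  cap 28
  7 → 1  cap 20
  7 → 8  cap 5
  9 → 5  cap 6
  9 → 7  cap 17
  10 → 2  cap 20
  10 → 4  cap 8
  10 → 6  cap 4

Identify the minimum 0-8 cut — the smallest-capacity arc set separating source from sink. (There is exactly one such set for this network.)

Min-cut arcs: {(0,5), (1,8), (2,5), (7,8), (9,5)} (total capacity 41)

augment #1: 0→5→8 push 2
augment #2: 0→2→5→8 push 13
augment #3: 0→3→7→8 push 5
augment #4: 0→4→1→8 push 10
augment #5: 0→3→7→1→8 push 5
augment #6: 0→3→9→5→8 push 6
max flow = 41; residual-reachable set from 0 gives S-side
cut edges (S→T): {(0,5), (1,8), (2,5), (7,8), (9,5)} total cap 41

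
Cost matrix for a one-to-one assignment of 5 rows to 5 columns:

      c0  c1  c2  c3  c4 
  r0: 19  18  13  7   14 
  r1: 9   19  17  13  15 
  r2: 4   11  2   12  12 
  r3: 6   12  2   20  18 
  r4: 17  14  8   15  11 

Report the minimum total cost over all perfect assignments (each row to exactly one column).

Minimum assignment cost: 40

optimal assignment: row0→col3 (cost 7), row1→col0 (cost 9), row2→col1 (cost 11), row3→col2 (cost 2), row4→col4 (cost 11)
total = 7 + 9 + 11 + 2 + 11 = 40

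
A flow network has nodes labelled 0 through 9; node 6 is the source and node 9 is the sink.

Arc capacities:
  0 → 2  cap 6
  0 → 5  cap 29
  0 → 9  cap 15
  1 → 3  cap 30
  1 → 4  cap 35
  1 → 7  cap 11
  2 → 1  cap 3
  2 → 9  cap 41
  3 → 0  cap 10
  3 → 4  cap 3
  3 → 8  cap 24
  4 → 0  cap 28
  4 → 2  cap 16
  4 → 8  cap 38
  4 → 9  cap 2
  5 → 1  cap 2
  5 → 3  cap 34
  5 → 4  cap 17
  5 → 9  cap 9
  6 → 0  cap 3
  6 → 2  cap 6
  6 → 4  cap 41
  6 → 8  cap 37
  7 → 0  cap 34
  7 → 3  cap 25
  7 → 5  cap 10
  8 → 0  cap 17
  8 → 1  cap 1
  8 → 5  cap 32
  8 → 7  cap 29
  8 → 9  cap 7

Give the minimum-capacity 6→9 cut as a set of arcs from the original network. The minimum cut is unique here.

Min-cut arcs: {(0,2), (0,9), (4,2), (4,9), (5,9), (6,2), (8,9)} (total capacity 61)

augment #1: 6→0→9 push 3
augment #2: 6→2→9 push 6
augment #3: 6→4→9 push 2
augment #4: 6→8→9 push 7
augment #5: 6→4→0→9 push 12
augment #6: 6→4→2→9 push 16
augment #7: 6→8→5→9 push 9
augment #8: 6→4→0→2→9 push 6
max flow = 61; residual-reachable set from 6 gives S-side
cut edges (S→T): {(0,2), (0,9), (4,2), (4,9), (5,9), (6,2), (8,9)} total cap 61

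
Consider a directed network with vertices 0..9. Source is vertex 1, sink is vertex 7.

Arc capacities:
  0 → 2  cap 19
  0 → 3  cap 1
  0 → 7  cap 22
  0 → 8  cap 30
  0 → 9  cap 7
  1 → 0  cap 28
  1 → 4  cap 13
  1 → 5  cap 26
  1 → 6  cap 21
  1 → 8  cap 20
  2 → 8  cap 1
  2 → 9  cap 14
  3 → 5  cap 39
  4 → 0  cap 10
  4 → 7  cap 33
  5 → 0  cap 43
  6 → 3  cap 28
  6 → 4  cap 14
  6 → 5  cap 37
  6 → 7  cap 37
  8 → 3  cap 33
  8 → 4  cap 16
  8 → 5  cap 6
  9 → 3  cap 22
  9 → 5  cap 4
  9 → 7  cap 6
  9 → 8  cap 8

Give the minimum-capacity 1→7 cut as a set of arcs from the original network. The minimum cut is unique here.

Min-cut arcs: {(0,7), (1,4), (1,6), (8,4), (9,7)} (total capacity 78)

augment #1: 1→0→7 push 22
augment #2: 1→4→7 push 13
augment #3: 1→6→7 push 21
augment #4: 1→0→9→7 push 6
augment #5: 1→8→4→7 push 16
max flow = 78; residual-reachable set from 1 gives S-side
cut edges (S→T): {(0,7), (1,4), (1,6), (8,4), (9,7)} total cap 78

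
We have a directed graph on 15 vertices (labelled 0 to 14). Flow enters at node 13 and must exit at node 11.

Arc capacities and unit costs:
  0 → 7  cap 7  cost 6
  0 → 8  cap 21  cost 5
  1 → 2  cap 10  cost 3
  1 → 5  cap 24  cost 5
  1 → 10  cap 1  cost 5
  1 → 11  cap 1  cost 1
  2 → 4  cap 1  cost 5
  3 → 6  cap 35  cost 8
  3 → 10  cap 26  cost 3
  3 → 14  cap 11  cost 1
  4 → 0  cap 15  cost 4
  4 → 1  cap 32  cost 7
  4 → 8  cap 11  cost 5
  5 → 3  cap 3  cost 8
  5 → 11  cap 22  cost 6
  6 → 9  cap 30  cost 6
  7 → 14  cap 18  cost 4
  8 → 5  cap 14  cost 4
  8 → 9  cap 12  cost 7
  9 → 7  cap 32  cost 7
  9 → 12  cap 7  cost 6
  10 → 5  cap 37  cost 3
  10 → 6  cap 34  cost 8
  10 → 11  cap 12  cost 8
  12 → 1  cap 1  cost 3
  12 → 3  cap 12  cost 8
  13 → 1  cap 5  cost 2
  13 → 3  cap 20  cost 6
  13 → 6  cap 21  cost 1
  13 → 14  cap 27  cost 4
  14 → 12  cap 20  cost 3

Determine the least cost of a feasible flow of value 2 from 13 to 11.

Minimum cost for 2 units: 16

shortest-cost path #1: 13→1→11 push 1 @ unit cost 3 (adds 3)
shortest-cost path #2: 13→1→5→11 push 1 @ unit cost 13 (adds 13)
total cost = 16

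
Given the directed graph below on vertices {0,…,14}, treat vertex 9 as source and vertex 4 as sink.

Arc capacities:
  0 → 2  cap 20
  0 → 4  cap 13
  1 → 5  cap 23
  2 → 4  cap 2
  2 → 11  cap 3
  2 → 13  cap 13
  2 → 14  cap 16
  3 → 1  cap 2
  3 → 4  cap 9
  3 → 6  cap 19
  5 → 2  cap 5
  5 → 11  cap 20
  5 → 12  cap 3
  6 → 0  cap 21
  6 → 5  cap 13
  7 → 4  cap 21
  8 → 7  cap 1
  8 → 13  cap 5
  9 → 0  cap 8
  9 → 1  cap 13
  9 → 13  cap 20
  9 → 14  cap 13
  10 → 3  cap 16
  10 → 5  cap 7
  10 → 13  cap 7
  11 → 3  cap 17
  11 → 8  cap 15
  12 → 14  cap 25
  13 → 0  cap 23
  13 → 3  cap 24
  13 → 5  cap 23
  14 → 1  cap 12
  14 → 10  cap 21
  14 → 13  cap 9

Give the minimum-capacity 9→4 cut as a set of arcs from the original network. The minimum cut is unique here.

augment #1: 9→0→4 push 8
augment #2: 9→13→0→4 push 5
augment #3: 9→13→3→4 push 9
augment #4: 9→1→5→2→4 push 2
augment #5: 9→1→5→11→8→7→4 push 1
max flow = 25; residual-reachable set from 9 gives S-side
cut edges (S→T): {(0,4), (2,4), (3,4), (8,7)} total cap 25

Min-cut arcs: {(0,4), (2,4), (3,4), (8,7)} (total capacity 25)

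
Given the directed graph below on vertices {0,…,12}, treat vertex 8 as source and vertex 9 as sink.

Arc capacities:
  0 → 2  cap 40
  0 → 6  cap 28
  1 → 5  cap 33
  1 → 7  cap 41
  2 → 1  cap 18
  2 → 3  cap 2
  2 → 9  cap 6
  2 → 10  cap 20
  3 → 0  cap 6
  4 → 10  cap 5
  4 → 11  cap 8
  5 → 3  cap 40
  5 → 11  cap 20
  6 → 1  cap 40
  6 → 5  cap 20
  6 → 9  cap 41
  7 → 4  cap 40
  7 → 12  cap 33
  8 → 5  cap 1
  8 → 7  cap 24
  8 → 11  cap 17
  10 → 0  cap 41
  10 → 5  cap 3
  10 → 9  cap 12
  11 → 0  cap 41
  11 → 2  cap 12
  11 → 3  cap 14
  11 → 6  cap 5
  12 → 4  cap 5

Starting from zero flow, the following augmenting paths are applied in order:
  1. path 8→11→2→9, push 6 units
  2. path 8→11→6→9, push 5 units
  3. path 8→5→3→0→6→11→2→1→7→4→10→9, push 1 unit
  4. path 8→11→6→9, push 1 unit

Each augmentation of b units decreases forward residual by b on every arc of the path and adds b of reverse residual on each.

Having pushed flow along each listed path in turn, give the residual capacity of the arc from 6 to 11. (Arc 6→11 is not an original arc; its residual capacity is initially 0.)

after path 1 (8→11→2→9, push 6): res(6,11)=0
after path 2 (8→11→6→9, push 5): res(6,11)=5
after path 3 (8→5→3→0→6→11→2→1→7→4→10→9, push 1): res(6,11)=4
after path 4 (8→11→6→9, push 1): res(6,11)=5

Residual capacity of (6,11): 5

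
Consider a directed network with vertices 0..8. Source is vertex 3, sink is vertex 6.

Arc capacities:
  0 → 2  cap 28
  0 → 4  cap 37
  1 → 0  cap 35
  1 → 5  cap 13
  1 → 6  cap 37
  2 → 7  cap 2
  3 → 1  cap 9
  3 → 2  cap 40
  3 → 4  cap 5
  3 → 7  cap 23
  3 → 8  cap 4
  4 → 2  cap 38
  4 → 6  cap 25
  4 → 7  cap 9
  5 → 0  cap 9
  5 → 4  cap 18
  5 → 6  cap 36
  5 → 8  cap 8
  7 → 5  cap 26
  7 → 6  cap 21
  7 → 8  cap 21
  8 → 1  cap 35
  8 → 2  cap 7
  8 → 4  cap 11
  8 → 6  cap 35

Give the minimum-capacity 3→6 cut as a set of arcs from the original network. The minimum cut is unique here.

augment #1: 3→1→6 push 9
augment #2: 3→4→6 push 5
augment #3: 3→7→6 push 21
augment #4: 3→8→6 push 4
augment #5: 3→7→5→6 push 2
augment #6: 3→2→7→5→6 push 2
max flow = 43; residual-reachable set from 3 gives S-side
cut edges (S→T): {(2,7), (3,1), (3,4), (3,7), (3,8)} total cap 43

Min-cut arcs: {(2,7), (3,1), (3,4), (3,7), (3,8)} (total capacity 43)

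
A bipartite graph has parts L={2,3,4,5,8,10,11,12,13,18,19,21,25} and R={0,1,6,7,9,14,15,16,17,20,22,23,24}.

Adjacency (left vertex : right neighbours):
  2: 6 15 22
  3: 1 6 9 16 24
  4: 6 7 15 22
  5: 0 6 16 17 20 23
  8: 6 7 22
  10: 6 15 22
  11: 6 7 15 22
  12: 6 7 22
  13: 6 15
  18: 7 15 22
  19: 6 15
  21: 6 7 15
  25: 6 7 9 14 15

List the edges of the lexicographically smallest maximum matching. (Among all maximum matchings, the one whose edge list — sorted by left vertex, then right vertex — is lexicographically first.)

|M| = 7 (so the lex-smallest maximum matching has 7 edges)
process left vertices in ascending order; for each, take the smallest-labelled available neighbour that still permits 7 edges overall, or leave it unmatched if none does
lex-smallest matching: {2-6, 3-1, 4-7, 5-0, 8-22, 10-15, 25-9}

Lex-smallest maximum matching: {(2,6), (3,1), (4,7), (5,0), (8,22), (10,15), (25,9)}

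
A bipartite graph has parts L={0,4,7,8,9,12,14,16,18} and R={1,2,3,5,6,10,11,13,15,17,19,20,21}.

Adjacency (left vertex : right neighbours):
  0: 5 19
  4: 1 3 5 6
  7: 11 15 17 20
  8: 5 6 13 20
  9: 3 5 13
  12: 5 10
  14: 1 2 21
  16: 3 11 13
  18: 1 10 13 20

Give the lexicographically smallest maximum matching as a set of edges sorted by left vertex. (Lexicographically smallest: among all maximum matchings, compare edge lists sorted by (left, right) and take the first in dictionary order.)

|M| = 9 (so the lex-smallest maximum matching has 9 edges)
process left vertices in ascending order; for each, take the smallest-labelled available neighbour that still permits 9 edges overall, or leave it unmatched if none does
lex-smallest matching: {0-5, 4-1, 7-11, 8-6, 9-3, 12-10, 14-2, 16-13, 18-20}

Lex-smallest maximum matching: {(0,5), (4,1), (7,11), (8,6), (9,3), (12,10), (14,2), (16,13), (18,20)}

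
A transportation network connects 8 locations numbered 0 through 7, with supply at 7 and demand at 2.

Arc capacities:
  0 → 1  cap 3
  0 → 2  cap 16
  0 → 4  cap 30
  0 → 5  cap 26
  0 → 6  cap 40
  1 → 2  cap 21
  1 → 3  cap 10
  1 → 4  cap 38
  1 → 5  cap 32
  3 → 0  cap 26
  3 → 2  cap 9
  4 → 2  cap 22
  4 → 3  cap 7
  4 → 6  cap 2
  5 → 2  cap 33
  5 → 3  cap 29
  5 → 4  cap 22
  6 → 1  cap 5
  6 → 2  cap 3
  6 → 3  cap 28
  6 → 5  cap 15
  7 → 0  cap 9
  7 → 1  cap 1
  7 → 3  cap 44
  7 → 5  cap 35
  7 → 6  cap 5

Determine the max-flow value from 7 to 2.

augment #1: 7→0→2 bottleneck 9, total now 9
augment #2: 7→1→2 bottleneck 1, total now 10
augment #3: 7→3→2 bottleneck 9, total now 19
augment #4: 7→5→2 bottleneck 33, total now 52
augment #5: 7→6→2 bottleneck 3, total now 55
augment #6: 7→3→0→2 bottleneck 7, total now 62
augment #7: 7→5→4→2 bottleneck 2, total now 64
augment #8: 7→6→1→2 bottleneck 2, total now 66
augment #9: 7→3→0→1→2 bottleneck 3, total now 69
augment #10: 7→3→0→4→2 bottleneck 16, total now 85

Maximum flow value: 85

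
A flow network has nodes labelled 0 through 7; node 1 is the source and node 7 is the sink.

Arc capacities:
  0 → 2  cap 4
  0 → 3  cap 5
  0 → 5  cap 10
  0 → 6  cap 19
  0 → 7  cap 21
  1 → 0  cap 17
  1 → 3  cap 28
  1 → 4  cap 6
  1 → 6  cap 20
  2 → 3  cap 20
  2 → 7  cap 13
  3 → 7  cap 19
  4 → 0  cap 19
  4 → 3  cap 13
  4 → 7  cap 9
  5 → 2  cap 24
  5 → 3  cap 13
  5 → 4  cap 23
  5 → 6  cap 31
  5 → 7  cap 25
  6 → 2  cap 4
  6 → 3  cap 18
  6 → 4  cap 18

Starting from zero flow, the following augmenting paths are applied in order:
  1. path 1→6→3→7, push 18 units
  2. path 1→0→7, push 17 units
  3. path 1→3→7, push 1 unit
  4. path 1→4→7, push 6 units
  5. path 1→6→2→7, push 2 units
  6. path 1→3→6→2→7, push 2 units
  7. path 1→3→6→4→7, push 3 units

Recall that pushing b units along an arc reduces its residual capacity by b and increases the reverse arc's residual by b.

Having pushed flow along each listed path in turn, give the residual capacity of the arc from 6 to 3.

Residual capacity of (6,3): 5

after path 1 (1→6→3→7, push 18): res(6,3)=0
after path 2 (1→0→7, push 17): res(6,3)=0
after path 3 (1→3→7, push 1): res(6,3)=0
after path 4 (1→4→7, push 6): res(6,3)=0
after path 5 (1→6→2→7, push 2): res(6,3)=0
after path 6 (1→3→6→2→7, push 2): res(6,3)=2
after path 7 (1→3→6→4→7, push 3): res(6,3)=5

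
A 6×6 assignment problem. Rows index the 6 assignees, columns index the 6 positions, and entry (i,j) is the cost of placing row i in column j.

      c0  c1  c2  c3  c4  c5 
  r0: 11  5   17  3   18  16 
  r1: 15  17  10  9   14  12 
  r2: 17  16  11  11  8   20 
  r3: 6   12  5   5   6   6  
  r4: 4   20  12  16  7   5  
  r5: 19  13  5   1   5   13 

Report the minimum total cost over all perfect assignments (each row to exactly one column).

optimal assignment: row0→col1 (cost 5), row1→col2 (cost 10), row2→col4 (cost 8), row3→col5 (cost 6), row4→col0 (cost 4), row5→col3 (cost 1)
total = 5 + 10 + 8 + 6 + 4 + 1 = 34

Minimum assignment cost: 34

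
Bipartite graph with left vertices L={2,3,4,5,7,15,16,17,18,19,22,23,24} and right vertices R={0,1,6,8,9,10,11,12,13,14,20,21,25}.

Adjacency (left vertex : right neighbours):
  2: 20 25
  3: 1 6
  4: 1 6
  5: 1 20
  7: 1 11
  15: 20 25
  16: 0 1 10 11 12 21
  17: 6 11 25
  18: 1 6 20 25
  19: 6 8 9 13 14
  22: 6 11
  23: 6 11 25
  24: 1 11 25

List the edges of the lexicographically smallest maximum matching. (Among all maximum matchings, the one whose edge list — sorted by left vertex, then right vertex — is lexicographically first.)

Lex-smallest maximum matching: {(2,20), (3,1), (4,6), (7,11), (15,25), (16,0), (19,8)}

|M| = 7 (so the lex-smallest maximum matching has 7 edges)
process left vertices in ascending order; for each, take the smallest-labelled available neighbour that still permits 7 edges overall, or leave it unmatched if none does
lex-smallest matching: {2-20, 3-1, 4-6, 7-11, 15-25, 16-0, 19-8}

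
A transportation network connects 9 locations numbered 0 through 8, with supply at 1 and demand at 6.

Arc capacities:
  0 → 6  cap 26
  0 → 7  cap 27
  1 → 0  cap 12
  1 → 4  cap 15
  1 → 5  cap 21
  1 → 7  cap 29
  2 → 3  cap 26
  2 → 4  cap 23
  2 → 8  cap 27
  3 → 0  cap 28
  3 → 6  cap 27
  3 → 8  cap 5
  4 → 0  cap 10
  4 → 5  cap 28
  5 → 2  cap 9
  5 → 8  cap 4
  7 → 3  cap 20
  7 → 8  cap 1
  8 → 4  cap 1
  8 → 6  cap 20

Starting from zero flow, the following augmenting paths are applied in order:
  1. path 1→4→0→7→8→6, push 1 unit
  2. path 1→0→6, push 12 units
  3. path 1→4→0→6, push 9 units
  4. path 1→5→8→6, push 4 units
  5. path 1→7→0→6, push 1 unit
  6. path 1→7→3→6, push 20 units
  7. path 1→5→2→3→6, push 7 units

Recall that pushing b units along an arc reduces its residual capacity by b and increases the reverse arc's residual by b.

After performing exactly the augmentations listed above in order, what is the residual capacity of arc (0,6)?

after path 1 (1→4→0→7→8→6, push 1): res(0,6)=26
after path 2 (1→0→6, push 12): res(0,6)=14
after path 3 (1→4→0→6, push 9): res(0,6)=5
after path 4 (1→5→8→6, push 4): res(0,6)=5
after path 5 (1→7→0→6, push 1): res(0,6)=4
after path 6 (1→7→3→6, push 20): res(0,6)=4
after path 7 (1→5→2→3→6, push 7): res(0,6)=4

Residual capacity of (0,6): 4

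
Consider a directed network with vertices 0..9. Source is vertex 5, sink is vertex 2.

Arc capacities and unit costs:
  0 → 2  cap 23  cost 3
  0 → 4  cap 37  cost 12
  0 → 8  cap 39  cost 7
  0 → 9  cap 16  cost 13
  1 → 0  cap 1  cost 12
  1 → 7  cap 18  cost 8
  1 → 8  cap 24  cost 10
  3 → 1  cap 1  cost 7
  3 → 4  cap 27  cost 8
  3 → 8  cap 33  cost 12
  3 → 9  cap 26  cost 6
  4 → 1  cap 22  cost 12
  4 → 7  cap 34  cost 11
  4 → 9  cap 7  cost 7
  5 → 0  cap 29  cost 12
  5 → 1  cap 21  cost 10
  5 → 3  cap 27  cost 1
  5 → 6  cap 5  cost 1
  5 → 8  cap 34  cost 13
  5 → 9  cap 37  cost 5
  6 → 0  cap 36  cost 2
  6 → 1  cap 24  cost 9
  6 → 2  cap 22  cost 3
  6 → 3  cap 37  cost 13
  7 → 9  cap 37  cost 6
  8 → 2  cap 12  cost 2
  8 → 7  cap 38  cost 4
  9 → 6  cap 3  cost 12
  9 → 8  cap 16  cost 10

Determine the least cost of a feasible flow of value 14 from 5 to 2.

Minimum cost for 14 units: 155

shortest-cost path #1: 5→6→2 push 5 @ unit cost 4 (adds 20)
shortest-cost path #2: 5→8→2 push 9 @ unit cost 15 (adds 135)
total cost = 155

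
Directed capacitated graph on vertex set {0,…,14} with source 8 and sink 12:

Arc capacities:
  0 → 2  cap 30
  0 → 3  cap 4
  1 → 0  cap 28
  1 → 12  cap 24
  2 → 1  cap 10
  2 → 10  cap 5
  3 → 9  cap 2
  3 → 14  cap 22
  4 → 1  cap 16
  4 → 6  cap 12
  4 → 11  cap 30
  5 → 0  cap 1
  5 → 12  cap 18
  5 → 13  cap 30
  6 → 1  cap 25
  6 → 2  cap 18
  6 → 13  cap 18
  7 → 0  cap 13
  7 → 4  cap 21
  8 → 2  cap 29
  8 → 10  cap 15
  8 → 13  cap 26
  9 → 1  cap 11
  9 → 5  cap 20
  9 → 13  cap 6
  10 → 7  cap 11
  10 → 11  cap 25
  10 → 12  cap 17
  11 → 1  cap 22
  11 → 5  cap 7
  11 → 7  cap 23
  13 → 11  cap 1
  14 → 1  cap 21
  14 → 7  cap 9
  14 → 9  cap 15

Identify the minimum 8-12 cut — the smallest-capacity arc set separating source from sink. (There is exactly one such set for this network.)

augment #1: 8→10→12 push 15
augment #2: 8→2→1→12 push 10
augment #3: 8→2→10→12 push 2
augment #4: 8→13→11→1→12 push 1
augment #5: 8→2→10→11→1→12 push 3
max flow = 31; residual-reachable set from 8 gives S-side
cut edges (S→T): {(2,1), (2,10), (8,10), (13,11)} total cap 31

Min-cut arcs: {(2,1), (2,10), (8,10), (13,11)} (total capacity 31)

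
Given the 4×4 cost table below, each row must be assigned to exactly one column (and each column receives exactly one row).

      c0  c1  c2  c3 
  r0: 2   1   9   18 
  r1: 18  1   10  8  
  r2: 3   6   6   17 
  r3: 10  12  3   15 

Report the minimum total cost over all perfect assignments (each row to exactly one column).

optimal assignment: row0→col1 (cost 1), row1→col3 (cost 8), row2→col0 (cost 3), row3→col2 (cost 3)
total = 1 + 8 + 3 + 3 = 15

Minimum assignment cost: 15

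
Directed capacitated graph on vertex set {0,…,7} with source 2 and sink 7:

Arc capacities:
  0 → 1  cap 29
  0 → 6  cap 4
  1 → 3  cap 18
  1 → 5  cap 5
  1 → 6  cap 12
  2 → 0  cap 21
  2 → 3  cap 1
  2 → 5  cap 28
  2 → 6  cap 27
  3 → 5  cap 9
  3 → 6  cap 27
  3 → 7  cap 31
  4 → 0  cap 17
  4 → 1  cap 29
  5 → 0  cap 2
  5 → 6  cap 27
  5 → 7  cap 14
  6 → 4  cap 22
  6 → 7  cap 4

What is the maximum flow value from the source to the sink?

augment #1: 2→3→7 bottleneck 1, total now 1
augment #2: 2→5→7 bottleneck 14, total now 15
augment #3: 2→6→7 bottleneck 4, total now 19
augment #4: 2→0→1→3→7 bottleneck 18, total now 37

Maximum flow value: 37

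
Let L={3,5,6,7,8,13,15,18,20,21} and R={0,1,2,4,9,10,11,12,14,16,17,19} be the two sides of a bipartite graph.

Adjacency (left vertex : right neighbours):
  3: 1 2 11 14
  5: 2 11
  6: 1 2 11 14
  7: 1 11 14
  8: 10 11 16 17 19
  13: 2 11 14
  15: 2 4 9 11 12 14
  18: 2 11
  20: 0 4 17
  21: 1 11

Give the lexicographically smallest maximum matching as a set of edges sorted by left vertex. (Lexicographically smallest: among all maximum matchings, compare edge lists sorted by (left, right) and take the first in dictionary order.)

|M| = 7 (so the lex-smallest maximum matching has 7 edges)
process left vertices in ascending order; for each, take the smallest-labelled available neighbour that still permits 7 edges overall, or leave it unmatched if none does
lex-smallest matching: {3-1, 5-2, 6-11, 7-14, 8-10, 15-4, 20-0}

Lex-smallest maximum matching: {(3,1), (5,2), (6,11), (7,14), (8,10), (15,4), (20,0)}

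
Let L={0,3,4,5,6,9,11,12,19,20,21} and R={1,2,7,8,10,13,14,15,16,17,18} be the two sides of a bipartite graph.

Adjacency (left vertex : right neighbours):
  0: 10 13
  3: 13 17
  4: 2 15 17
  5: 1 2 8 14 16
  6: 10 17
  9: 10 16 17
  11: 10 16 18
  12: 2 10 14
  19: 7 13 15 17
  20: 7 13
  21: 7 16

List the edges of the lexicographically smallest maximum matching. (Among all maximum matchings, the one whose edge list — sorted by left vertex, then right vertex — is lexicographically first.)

|M| = 10 (so the lex-smallest maximum matching has 10 edges)
process left vertices in ascending order; for each, take the smallest-labelled available neighbour that still permits 10 edges overall, or leave it unmatched if none does
lex-smallest matching: {0-10, 3-13, 4-2, 5-1, 6-17, 9-16, 11-18, 12-14, 19-15, 20-7}

Lex-smallest maximum matching: {(0,10), (3,13), (4,2), (5,1), (6,17), (9,16), (11,18), (12,14), (19,15), (20,7)}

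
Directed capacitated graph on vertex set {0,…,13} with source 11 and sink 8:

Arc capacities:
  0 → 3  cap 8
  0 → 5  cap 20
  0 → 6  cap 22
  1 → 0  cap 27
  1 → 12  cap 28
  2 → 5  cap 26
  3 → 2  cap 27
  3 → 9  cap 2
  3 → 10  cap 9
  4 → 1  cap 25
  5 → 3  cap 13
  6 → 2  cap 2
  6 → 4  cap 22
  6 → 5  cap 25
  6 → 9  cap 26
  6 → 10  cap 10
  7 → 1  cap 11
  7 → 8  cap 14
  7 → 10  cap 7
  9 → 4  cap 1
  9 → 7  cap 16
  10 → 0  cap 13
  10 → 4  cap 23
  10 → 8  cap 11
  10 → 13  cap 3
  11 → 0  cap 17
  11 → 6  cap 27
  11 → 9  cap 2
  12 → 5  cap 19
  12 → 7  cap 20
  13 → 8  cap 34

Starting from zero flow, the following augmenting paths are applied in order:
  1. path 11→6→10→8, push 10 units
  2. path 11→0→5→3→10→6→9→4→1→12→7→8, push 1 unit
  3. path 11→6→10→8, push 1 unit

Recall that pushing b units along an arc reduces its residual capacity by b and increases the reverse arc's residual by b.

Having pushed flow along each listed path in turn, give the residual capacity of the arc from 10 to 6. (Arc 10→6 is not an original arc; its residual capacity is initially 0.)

Residual capacity of (10,6): 10

after path 1 (11→6→10→8, push 10): res(10,6)=10
after path 2 (11→0→5→3→10→6→9→4→1→12→7→8, push 1): res(10,6)=9
after path 3 (11→6→10→8, push 1): res(10,6)=10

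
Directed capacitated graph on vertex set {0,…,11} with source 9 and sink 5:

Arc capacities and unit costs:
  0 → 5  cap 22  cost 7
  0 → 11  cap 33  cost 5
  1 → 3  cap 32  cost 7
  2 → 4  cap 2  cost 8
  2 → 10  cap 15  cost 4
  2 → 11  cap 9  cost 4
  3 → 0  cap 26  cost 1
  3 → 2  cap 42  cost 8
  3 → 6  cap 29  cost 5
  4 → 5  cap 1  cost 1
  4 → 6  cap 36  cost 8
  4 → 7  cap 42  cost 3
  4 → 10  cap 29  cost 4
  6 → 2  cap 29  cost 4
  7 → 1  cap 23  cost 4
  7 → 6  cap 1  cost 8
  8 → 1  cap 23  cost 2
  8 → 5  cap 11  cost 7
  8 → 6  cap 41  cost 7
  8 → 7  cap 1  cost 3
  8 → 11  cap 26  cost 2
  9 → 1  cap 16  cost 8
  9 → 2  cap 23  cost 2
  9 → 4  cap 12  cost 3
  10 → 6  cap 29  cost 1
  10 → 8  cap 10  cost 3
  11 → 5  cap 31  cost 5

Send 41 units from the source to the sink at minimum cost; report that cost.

shortest-cost path #1: 9→4→5 push 1 @ unit cost 4 (adds 4)
shortest-cost path #2: 9→2→11→5 push 9 @ unit cost 11 (adds 99)
shortest-cost path #3: 9→2→10→8→5 push 10 @ unit cost 16 (adds 160)
shortest-cost path #4: 9→1→3→0→5 push 16 @ unit cost 23 (adds 368)
shortest-cost path #5: 9→4→7→1→3→0→5 push 5 @ unit cost 25 (adds 125)
total cost = 756

Minimum cost for 41 units: 756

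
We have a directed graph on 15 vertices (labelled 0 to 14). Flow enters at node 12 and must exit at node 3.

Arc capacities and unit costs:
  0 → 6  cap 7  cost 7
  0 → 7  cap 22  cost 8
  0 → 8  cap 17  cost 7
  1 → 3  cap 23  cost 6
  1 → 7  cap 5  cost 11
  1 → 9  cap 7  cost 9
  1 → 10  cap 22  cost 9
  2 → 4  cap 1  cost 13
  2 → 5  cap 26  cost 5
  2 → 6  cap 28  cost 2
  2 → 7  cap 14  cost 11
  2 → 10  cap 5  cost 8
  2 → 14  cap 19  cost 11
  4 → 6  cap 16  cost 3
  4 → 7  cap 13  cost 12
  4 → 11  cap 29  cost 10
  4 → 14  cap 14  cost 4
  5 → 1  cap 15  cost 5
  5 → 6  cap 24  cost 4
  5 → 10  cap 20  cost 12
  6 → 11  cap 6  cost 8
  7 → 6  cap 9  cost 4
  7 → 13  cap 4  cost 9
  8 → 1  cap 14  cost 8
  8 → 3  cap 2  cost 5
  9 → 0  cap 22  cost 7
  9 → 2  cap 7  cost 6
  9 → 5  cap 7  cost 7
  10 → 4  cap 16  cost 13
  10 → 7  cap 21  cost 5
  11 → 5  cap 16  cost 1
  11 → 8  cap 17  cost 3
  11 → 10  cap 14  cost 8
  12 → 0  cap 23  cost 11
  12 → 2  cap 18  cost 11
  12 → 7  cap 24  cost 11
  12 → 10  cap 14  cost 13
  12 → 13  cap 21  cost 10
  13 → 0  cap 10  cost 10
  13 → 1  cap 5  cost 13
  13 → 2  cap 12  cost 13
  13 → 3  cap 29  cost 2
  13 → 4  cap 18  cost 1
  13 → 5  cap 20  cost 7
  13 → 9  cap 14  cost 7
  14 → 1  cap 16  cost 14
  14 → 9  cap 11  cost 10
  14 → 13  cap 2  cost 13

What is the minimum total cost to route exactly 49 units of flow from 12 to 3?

Minimum cost for 49 units: 1015

shortest-cost path #1: 12→13→3 push 21 @ unit cost 12 (adds 252)
shortest-cost path #2: 12→7→13→3 push 4 @ unit cost 22 (adds 88)
shortest-cost path #3: 12→0→8→3 push 2 @ unit cost 23 (adds 46)
shortest-cost path #4: 12→2→5→1→3 push 15 @ unit cost 27 (adds 405)
shortest-cost path #5: 12→0→8→1→3 push 7 @ unit cost 32 (adds 224)
total cost = 1015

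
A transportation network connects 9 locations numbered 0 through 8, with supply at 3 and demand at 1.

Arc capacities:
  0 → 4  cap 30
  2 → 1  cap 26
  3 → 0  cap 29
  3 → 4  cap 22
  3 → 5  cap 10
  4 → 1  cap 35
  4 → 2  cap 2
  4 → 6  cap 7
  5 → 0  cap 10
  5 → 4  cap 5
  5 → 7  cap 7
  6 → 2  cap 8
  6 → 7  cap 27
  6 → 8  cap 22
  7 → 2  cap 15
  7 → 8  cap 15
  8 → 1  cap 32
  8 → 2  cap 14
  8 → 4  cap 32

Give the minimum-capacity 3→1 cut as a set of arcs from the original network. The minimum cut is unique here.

Min-cut arcs: {(4,1), (4,2), (4,6), (5,7)} (total capacity 51)

augment #1: 3→4→1 push 22
augment #2: 3→0→4→1 push 13
augment #3: 3→0→4→2→1 push 2
augment #4: 3→5→7→2→1 push 7
augment #5: 3→0→4→6→2→1 push 7
max flow = 51; residual-reachable set from 3 gives S-side
cut edges (S→T): {(4,1), (4,2), (4,6), (5,7)} total cap 51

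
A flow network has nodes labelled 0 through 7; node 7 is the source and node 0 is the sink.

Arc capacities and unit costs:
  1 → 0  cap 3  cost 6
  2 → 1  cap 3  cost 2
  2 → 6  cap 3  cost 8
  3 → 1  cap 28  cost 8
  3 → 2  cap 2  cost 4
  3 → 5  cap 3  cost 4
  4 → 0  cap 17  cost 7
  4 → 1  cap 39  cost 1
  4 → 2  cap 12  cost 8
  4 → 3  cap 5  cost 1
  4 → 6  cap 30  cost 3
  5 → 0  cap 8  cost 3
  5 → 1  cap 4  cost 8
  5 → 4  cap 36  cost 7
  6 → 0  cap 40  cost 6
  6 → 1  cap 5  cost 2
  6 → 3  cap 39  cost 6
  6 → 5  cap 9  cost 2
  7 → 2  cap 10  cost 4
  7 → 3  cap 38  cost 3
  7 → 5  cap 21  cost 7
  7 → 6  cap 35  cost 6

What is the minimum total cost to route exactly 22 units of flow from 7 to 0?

Minimum cost for 22 units: 248

shortest-cost path #1: 7→5→0 push 8 @ unit cost 10 (adds 80)
shortest-cost path #2: 7→6→0 push 14 @ unit cost 12 (adds 168)
total cost = 248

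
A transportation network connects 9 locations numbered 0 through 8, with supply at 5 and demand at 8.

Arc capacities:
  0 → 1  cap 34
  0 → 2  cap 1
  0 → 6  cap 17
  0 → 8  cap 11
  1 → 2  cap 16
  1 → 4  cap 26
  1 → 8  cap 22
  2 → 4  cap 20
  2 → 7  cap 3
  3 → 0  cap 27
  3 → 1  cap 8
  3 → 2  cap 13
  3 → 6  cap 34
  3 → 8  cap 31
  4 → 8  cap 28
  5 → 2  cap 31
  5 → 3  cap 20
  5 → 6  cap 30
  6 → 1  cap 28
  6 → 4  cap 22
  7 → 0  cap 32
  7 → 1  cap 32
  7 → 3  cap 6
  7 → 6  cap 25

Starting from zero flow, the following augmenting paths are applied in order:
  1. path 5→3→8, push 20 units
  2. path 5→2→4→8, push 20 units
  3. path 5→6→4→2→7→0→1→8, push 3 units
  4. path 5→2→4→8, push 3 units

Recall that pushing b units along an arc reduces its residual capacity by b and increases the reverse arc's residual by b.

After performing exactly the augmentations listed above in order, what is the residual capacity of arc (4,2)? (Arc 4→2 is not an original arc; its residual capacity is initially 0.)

Residual capacity of (4,2): 20

after path 1 (5→3→8, push 20): res(4,2)=0
after path 2 (5→2→4→8, push 20): res(4,2)=20
after path 3 (5→6→4→2→7→0→1→8, push 3): res(4,2)=17
after path 4 (5→2→4→8, push 3): res(4,2)=20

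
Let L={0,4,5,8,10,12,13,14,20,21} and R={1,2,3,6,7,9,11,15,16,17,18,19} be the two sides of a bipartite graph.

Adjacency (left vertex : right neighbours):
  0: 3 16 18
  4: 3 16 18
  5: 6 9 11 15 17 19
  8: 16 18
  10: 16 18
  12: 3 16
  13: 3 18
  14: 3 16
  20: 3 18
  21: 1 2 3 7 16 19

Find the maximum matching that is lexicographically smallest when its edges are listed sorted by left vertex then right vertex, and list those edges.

Lex-smallest maximum matching: {(0,3), (4,16), (5,6), (8,18), (21,1)}

|M| = 5 (so the lex-smallest maximum matching has 5 edges)
process left vertices in ascending order; for each, take the smallest-labelled available neighbour that still permits 5 edges overall, or leave it unmatched if none does
lex-smallest matching: {0-3, 4-16, 5-6, 8-18, 21-1}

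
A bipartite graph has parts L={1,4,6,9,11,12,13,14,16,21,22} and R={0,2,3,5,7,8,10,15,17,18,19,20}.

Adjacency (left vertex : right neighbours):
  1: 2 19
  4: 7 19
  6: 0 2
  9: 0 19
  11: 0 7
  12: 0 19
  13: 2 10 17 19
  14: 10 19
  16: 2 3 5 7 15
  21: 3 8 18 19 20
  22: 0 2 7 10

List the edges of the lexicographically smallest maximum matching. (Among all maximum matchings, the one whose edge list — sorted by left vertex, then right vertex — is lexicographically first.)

|M| = 8 (so the lex-smallest maximum matching has 8 edges)
process left vertices in ascending order; for each, take the smallest-labelled available neighbour that still permits 8 edges overall, or leave it unmatched if none does
lex-smallest matching: {1-2, 4-7, 6-0, 9-19, 13-17, 14-10, 16-3, 21-8}

Lex-smallest maximum matching: {(1,2), (4,7), (6,0), (9,19), (13,17), (14,10), (16,3), (21,8)}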